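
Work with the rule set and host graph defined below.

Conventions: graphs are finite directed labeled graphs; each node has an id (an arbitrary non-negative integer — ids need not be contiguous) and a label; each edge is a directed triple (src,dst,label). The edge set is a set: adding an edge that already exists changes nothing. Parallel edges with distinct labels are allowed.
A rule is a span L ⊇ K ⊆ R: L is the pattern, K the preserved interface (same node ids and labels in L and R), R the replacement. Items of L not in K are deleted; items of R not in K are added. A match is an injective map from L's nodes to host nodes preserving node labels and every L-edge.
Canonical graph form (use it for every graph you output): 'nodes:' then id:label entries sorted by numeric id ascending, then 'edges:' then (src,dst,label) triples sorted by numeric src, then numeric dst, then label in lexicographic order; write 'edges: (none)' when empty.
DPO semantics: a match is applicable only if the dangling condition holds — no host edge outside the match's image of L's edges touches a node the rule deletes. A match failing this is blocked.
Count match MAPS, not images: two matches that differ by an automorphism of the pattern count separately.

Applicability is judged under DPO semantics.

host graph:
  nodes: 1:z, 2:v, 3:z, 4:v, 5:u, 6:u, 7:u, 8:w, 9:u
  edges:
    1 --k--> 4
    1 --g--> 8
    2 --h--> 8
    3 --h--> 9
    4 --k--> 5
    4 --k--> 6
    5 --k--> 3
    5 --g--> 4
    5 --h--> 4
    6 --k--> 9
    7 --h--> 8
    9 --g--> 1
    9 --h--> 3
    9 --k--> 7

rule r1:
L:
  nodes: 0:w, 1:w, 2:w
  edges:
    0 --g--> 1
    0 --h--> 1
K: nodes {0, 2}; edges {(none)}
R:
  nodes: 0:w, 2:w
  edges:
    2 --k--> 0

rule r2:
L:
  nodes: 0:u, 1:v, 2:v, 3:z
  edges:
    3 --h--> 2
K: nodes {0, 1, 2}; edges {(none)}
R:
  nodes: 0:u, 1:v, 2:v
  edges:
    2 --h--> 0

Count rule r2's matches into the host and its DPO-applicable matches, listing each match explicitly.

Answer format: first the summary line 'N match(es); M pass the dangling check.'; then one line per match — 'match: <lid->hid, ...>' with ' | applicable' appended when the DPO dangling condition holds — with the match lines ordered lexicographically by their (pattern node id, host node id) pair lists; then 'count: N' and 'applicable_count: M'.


0 match(es); 0 pass the dangling check.
count: 0
applicable_count: 0


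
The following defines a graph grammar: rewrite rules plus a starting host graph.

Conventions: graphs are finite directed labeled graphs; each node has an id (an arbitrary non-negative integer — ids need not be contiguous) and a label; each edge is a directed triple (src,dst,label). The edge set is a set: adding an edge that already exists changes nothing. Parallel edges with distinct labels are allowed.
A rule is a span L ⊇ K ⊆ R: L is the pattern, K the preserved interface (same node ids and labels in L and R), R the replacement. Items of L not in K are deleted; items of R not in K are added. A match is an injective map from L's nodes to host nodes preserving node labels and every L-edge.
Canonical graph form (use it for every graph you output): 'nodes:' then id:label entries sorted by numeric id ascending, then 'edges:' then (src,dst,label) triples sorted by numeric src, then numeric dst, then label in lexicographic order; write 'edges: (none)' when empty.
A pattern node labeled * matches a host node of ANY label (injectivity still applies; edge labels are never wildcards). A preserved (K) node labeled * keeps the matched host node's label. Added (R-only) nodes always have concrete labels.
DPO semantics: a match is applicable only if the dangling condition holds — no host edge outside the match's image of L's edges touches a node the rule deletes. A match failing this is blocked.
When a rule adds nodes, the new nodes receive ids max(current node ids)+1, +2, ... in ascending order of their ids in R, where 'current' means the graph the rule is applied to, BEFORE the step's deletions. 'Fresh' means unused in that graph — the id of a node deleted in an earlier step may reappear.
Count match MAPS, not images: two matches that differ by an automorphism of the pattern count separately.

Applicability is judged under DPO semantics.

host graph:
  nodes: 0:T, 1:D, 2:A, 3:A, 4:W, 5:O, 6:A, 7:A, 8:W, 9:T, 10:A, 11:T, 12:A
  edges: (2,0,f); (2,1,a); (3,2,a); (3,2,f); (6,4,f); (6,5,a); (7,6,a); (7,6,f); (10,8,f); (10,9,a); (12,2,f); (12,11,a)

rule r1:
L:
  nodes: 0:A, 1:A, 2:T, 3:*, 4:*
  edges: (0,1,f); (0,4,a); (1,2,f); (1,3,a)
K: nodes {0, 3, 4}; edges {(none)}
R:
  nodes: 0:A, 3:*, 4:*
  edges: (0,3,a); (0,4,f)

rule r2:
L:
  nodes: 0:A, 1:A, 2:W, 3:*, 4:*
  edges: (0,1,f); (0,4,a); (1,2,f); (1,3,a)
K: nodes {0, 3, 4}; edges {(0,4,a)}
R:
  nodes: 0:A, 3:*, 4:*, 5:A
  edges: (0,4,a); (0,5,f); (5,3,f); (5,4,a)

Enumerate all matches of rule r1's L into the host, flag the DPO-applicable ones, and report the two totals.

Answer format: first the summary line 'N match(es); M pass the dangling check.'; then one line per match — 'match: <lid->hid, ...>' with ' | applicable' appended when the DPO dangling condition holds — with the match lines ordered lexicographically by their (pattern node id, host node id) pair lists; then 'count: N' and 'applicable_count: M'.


1 match(es); 0 pass the dangling check.
match: 0->12, 1->2, 2->0, 3->1, 4->11
count: 1
applicable_count: 0


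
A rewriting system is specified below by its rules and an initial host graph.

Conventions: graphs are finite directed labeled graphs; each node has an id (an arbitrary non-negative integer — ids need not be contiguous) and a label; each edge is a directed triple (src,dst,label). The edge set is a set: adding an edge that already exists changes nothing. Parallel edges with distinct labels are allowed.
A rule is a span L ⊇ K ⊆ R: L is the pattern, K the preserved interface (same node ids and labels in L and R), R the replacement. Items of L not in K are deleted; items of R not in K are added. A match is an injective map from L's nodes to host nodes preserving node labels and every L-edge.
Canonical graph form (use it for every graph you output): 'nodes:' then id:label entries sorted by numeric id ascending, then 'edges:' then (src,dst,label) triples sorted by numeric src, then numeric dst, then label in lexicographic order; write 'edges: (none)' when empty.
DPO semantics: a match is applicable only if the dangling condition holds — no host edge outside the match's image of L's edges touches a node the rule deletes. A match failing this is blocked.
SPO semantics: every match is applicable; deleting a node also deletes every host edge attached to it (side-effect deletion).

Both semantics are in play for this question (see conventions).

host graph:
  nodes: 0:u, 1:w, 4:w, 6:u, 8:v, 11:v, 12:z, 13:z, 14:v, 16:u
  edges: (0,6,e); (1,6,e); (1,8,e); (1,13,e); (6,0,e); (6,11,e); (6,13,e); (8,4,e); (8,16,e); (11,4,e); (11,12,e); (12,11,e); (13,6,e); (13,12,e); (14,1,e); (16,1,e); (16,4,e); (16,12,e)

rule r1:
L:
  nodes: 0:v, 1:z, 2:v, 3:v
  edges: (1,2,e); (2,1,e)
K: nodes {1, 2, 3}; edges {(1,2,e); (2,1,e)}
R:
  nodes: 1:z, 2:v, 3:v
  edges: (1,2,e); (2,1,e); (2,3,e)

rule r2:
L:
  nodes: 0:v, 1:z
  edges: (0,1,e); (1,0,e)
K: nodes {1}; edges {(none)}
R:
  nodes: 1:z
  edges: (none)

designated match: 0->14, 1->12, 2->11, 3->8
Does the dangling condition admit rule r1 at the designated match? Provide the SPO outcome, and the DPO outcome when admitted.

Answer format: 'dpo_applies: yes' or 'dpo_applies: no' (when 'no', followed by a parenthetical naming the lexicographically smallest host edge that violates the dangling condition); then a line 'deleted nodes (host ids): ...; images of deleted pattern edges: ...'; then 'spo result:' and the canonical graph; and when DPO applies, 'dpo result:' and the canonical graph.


dpo_applies: no
(the rule deletes node 14, which keeps host edge (14,1,e) outside the match image — the dangling condition fails, DPO blocks; SPO proceeds and side-deletes such edges)
deleted nodes (host ids): 14; images of deleted pattern edges: (none)
spo result:
nodes: 0:u, 1:w, 4:w, 6:u, 8:v, 11:v, 12:z, 13:z, 16:u
edges: (0,6,e); (1,6,e); (1,8,e); (1,13,e); (6,0,e); (6,11,e); (6,13,e); (8,4,e); (8,16,e); (11,4,e); (11,8,e); (11,12,e); (12,11,e); (13,6,e); (13,12,e); (16,1,e); (16,4,e); (16,12,e)


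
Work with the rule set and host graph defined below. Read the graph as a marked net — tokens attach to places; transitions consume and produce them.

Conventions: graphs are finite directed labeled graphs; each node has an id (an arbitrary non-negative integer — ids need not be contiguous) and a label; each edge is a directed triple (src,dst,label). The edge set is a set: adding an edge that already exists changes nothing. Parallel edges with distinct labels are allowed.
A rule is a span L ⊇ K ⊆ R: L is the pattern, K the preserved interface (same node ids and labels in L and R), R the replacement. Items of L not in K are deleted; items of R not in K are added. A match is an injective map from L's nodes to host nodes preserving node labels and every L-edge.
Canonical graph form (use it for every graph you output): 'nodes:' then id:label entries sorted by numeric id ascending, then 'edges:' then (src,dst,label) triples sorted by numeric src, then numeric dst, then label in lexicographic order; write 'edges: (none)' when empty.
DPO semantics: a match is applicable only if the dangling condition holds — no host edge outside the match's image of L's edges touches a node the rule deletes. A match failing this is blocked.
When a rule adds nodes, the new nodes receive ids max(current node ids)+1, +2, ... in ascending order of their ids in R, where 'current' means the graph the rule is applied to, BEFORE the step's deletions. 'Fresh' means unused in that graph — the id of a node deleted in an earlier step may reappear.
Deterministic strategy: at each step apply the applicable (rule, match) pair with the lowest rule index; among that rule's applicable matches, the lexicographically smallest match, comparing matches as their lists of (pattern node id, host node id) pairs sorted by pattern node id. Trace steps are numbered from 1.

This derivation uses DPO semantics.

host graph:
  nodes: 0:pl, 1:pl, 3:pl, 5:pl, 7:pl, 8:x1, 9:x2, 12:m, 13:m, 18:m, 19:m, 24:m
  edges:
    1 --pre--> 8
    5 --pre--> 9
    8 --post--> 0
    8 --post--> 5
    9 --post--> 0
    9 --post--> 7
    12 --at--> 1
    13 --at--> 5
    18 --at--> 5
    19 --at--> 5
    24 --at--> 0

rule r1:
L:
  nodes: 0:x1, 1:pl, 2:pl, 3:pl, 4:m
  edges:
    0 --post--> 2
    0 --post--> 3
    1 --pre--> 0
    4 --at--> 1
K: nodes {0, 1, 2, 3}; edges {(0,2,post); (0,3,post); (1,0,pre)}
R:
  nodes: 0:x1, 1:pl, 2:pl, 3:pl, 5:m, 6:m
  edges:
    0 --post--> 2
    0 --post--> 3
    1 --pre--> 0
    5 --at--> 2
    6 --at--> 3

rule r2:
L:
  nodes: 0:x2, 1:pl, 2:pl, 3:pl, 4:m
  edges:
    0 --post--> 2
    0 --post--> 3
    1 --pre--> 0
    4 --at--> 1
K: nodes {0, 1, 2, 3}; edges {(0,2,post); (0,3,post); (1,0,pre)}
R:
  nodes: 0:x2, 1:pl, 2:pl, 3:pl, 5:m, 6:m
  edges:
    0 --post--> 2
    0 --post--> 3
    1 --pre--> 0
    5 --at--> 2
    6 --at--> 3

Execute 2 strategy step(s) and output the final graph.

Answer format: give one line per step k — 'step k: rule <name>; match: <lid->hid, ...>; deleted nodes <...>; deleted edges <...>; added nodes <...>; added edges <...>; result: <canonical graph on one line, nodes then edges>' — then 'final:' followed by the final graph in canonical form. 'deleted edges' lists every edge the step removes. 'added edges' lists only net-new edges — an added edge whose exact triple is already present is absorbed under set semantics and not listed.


step 1: rule r1; match: 0->8, 1->1, 2->0, 3->5, 4->12; deleted nodes 12; deleted edges (12,1,at); added nodes 25, 26; added edges (25,0,at); (26,5,at); result: nodes: 0:pl, 1:pl, 3:pl, 5:pl, 7:pl, 8:x1, 9:x2, 13:m, 18:m, 19:m, 24:m, 25:m, 26:m edges: (1,8,pre); (5,9,pre); (8,0,post); (8,5,post); (9,0,post); (9,7,post); (13,5,at); (18,5,at); (19,5,at); (24,0,at); (25,0,at); (26,5,at)
step 2: rule r2; match: 0->9, 1->5, 2->0, 3->7, 4->13; deleted nodes 13; deleted edges (13,5,at); added nodes 27, 28; added edges (27,0,at); (28,7,at); result: nodes: 0:pl, 1:pl, 3:pl, 5:pl, 7:pl, 8:x1, 9:x2, 18:m, 19:m, 24:m, 25:m, 26:m, 27:m, 28:m edges: (1,8,pre); (5,9,pre); (8,0,post); (8,5,post); (9,0,post); (9,7,post); (18,5,at); (19,5,at); (24,0,at); (25,0,at); (26,5,at); (27,0,at); (28,7,at)
final:
nodes: 0:pl, 1:pl, 3:pl, 5:pl, 7:pl, 8:x1, 9:x2, 18:m, 19:m, 24:m, 25:m, 26:m, 27:m, 28:m
edges: (1,8,pre); (5,9,pre); (8,0,post); (8,5,post); (9,0,post); (9,7,post); (18,5,at); (19,5,at); (24,0,at); (25,0,at); (26,5,at); (27,0,at); (28,7,at)


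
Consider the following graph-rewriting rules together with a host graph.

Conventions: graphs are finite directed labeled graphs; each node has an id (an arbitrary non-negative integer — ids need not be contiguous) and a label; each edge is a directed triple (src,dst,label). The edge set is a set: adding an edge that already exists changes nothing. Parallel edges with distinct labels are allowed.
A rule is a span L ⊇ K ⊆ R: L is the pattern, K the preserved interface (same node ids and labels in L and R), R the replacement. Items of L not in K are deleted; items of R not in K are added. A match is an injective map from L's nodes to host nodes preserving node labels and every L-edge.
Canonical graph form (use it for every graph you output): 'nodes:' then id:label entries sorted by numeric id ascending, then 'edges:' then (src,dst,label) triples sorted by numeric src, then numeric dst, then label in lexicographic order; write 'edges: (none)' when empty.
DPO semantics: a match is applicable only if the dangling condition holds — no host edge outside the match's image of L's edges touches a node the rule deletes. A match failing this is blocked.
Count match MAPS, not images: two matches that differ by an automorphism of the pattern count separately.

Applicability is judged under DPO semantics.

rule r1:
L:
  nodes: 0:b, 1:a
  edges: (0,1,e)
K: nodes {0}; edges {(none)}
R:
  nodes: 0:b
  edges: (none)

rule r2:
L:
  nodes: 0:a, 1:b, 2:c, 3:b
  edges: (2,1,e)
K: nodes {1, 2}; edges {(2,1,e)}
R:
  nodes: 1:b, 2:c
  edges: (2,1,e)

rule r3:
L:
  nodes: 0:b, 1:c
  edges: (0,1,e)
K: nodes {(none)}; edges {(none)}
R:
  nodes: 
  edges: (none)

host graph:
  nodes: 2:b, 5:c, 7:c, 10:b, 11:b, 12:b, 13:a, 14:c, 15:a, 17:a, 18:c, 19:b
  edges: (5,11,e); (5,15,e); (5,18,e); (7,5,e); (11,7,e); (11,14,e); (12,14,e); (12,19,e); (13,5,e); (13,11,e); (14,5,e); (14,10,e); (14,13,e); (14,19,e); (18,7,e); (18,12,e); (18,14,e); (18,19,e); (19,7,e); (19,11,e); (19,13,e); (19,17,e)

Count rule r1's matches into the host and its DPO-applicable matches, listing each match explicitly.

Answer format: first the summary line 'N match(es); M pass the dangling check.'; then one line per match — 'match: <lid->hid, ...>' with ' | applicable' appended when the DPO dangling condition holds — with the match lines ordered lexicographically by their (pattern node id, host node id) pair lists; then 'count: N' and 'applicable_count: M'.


2 match(es); 1 pass the dangling check.
match: 0->19, 1->13
match: 0->19, 1->17 | applicable
count: 2
applicable_count: 1


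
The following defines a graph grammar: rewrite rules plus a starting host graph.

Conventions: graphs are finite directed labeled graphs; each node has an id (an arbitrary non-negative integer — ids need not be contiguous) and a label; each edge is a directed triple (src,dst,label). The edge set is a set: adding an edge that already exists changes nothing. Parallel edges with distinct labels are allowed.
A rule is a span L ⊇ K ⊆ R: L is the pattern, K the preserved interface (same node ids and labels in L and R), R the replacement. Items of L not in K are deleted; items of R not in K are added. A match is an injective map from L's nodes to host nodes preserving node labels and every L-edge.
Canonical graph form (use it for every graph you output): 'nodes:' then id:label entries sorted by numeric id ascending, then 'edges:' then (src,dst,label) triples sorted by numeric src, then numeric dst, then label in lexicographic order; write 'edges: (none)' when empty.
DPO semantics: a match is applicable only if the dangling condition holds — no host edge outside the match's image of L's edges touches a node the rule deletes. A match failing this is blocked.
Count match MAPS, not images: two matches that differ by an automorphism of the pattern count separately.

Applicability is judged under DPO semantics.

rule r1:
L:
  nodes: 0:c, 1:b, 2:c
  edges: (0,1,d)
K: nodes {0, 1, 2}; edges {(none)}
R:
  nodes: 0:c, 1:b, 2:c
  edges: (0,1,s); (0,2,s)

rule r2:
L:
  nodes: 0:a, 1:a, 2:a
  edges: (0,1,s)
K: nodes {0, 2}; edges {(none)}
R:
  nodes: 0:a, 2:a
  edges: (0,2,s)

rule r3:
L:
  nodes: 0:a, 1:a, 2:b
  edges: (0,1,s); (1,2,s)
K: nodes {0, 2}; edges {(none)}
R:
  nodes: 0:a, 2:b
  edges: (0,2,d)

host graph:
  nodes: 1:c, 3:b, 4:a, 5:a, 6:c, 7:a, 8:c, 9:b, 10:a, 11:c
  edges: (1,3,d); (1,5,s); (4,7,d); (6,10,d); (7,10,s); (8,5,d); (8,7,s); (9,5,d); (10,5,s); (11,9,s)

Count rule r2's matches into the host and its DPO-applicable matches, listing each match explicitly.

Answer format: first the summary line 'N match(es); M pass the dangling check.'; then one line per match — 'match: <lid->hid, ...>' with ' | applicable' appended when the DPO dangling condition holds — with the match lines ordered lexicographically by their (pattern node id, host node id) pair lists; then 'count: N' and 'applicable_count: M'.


4 match(es); 0 pass the dangling check.
match: 0->7, 1->10, 2->4
match: 0->7, 1->10, 2->5
match: 0->10, 1->5, 2->4
match: 0->10, 1->5, 2->7
count: 4
applicable_count: 0


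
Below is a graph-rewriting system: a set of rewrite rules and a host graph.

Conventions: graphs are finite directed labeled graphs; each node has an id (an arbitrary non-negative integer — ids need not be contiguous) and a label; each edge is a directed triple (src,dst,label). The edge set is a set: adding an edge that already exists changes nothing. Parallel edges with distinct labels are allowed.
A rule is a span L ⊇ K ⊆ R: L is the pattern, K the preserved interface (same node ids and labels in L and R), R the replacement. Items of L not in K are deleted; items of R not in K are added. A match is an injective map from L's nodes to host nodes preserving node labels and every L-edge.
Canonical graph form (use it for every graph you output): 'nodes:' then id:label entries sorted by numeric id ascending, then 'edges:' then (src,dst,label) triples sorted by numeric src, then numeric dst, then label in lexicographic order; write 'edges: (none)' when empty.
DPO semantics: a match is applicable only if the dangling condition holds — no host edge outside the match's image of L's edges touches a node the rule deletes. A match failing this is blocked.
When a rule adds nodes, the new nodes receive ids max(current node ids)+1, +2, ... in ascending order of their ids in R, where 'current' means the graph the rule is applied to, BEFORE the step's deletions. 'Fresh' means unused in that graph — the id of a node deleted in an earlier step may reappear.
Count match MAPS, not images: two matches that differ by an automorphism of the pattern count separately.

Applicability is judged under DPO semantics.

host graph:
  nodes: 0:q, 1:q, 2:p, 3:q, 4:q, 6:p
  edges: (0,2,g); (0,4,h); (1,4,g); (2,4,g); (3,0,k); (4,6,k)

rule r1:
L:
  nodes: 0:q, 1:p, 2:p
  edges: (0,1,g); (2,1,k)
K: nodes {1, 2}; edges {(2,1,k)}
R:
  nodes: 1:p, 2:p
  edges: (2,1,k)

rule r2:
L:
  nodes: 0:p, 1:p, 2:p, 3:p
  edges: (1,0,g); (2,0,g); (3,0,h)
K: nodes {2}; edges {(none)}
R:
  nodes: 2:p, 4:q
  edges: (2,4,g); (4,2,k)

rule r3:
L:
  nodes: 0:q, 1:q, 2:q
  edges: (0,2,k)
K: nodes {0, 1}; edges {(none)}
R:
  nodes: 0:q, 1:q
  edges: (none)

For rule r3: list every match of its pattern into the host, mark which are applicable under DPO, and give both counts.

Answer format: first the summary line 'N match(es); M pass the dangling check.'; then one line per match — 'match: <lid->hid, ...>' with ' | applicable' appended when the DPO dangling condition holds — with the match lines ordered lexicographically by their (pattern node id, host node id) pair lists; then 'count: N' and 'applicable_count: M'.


2 match(es); 0 pass the dangling check.
match: 0->3, 1->1, 2->0
match: 0->3, 1->4, 2->0
count: 2
applicable_count: 0


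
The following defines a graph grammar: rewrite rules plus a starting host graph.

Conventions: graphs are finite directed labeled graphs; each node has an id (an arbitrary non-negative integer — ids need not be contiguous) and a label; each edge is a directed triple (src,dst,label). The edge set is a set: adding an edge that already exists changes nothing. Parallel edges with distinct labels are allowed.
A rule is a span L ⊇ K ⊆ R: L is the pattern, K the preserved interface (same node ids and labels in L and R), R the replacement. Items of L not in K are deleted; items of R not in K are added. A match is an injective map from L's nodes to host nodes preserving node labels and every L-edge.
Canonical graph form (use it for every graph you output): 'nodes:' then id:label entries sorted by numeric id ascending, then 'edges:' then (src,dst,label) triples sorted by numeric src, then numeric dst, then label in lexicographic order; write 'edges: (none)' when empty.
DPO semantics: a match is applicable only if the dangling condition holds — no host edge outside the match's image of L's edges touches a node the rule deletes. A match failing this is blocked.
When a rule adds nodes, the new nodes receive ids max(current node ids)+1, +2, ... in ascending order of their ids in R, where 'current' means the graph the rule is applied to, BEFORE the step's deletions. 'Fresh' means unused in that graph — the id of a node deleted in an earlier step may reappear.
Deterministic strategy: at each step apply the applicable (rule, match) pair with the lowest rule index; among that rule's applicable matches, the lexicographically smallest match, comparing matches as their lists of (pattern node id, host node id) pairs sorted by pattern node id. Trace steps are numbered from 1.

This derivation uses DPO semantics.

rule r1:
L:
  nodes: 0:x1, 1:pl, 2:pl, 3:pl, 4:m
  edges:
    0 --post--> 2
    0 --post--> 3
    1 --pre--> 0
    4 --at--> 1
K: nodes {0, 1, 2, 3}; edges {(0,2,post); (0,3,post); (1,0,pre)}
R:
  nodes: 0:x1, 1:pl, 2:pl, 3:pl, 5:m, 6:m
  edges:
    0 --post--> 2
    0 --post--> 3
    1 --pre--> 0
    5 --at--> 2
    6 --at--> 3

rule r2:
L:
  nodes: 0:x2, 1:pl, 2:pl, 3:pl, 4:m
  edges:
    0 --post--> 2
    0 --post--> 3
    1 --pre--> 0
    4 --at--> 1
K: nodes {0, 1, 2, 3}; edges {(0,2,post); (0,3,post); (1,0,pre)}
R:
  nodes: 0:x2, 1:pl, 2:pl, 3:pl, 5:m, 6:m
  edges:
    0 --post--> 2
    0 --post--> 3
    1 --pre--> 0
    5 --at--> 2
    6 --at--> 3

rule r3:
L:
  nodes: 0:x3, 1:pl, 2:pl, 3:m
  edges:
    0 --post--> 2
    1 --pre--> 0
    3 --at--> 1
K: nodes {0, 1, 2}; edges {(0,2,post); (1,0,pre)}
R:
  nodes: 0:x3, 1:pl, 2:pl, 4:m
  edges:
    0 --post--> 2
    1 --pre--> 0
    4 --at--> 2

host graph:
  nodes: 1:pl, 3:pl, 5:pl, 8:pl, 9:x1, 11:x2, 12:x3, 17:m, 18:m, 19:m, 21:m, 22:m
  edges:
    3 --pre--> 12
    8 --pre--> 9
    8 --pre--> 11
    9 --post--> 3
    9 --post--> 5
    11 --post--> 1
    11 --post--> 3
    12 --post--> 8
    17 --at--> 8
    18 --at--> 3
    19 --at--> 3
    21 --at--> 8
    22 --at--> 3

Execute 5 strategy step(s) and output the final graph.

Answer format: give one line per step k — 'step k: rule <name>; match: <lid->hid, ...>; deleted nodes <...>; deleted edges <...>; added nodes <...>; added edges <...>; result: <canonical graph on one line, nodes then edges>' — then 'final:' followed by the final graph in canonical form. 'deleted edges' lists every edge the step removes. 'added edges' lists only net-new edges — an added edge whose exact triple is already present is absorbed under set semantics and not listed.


step 1: rule r1; match: 0->9, 1->8, 2->3, 3->5, 4->17; deleted nodes 17; deleted edges (17,8,at); added nodes 23, 24; added edges (23,3,at); (24,5,at); result: nodes: 1:pl, 3:pl, 5:pl, 8:pl, 9:x1, 11:x2, 12:x3, 18:m, 19:m, 21:m, 22:m, 23:m, 24:m edges: (3,12,pre); (8,9,pre); (8,11,pre); (9,3,post); (9,5,post); (11,1,post); (11,3,post); (12,8,post); (18,3,at); (19,3,at); (21,8,at); (22,3,at); (23,3,at); (24,5,at)
step 2: rule r1; match: 0->9, 1->8, 2->3, 3->5, 4->21; deleted nodes 21; deleted edges (21,8,at); added nodes 25, 26; added edges (25,3,at); (26,5,at); result: nodes: 1:pl, 3:pl, 5:pl, 8:pl, 9:x1, 11:x2, 12:x3, 18:m, 19:m, 22:m, 23:m, 24:m, 25:m, 26:m edges: (3,12,pre); (8,9,pre); (8,11,pre); (9,3,post); (9,5,post); (11,1,post); (11,3,post); (12,8,post); (18,3,at); (19,3,at); (22,3,at); (23,3,at); (24,5,at); (25,3,at); (26,5,at)
step 3: rule r3; match: 0->12, 1->3, 2->8, 3->18; deleted nodes 18; deleted edges (18,3,at); added nodes 27; added edges (27,8,at); result: nodes: 1:pl, 3:pl, 5:pl, 8:pl, 9:x1, 11:x2, 12:x3, 19:m, 22:m, 23:m, 24:m, 25:m, 26:m, 27:m edges: (3,12,pre); (8,9,pre); (8,11,pre); (9,3,post); (9,5,post); (11,1,post); (11,3,post); (12,8,post); (19,3,at); (22,3,at); (23,3,at); (24,5,at); (25,3,at); (26,5,at); (27,8,at)
step 4: rule r1; match: 0->9, 1->8, 2->3, 3->5, 4->27; deleted nodes 27; deleted edges (27,8,at); added nodes 28, 29; added edges (28,3,at); (29,5,at); result: nodes: 1:pl, 3:pl, 5:pl, 8:pl, 9:x1, 11:x2, 12:x3, 19:m, 22:m, 23:m, 24:m, 25:m, 26:m, 28:m, 29:m edges: (3,12,pre); (8,9,pre); (8,11,pre); (9,3,post); (9,5,post); (11,1,post); (11,3,post); (12,8,post); (19,3,at); (22,3,at); (23,3,at); (24,5,at); (25,3,at); (26,5,at); (28,3,at); (29,5,at)
step 5: rule r3; match: 0->12, 1->3, 2->8, 3->19; deleted nodes 19; deleted edges (19,3,at); added nodes 30; added edges (30,8,at); result: nodes: 1:pl, 3:pl, 5:pl, 8:pl, 9:x1, 11:x2, 12:x3, 22:m, 23:m, 24:m, 25:m, 26:m, 28:m, 29:m, 30:m edges: (3,12,pre); (8,9,pre); (8,11,pre); (9,3,post); (9,5,post); (11,1,post); (11,3,post); (12,8,post); (22,3,at); (23,3,at); (24,5,at); (25,3,at); (26,5,at); (28,3,at); (29,5,at); (30,8,at)
final:
nodes: 1:pl, 3:pl, 5:pl, 8:pl, 9:x1, 11:x2, 12:x3, 22:m, 23:m, 24:m, 25:m, 26:m, 28:m, 29:m, 30:m
edges: (3,12,pre); (8,9,pre); (8,11,pre); (9,3,post); (9,5,post); (11,1,post); (11,3,post); (12,8,post); (22,3,at); (23,3,at); (24,5,at); (25,3,at); (26,5,at); (28,3,at); (29,5,at); (30,8,at)


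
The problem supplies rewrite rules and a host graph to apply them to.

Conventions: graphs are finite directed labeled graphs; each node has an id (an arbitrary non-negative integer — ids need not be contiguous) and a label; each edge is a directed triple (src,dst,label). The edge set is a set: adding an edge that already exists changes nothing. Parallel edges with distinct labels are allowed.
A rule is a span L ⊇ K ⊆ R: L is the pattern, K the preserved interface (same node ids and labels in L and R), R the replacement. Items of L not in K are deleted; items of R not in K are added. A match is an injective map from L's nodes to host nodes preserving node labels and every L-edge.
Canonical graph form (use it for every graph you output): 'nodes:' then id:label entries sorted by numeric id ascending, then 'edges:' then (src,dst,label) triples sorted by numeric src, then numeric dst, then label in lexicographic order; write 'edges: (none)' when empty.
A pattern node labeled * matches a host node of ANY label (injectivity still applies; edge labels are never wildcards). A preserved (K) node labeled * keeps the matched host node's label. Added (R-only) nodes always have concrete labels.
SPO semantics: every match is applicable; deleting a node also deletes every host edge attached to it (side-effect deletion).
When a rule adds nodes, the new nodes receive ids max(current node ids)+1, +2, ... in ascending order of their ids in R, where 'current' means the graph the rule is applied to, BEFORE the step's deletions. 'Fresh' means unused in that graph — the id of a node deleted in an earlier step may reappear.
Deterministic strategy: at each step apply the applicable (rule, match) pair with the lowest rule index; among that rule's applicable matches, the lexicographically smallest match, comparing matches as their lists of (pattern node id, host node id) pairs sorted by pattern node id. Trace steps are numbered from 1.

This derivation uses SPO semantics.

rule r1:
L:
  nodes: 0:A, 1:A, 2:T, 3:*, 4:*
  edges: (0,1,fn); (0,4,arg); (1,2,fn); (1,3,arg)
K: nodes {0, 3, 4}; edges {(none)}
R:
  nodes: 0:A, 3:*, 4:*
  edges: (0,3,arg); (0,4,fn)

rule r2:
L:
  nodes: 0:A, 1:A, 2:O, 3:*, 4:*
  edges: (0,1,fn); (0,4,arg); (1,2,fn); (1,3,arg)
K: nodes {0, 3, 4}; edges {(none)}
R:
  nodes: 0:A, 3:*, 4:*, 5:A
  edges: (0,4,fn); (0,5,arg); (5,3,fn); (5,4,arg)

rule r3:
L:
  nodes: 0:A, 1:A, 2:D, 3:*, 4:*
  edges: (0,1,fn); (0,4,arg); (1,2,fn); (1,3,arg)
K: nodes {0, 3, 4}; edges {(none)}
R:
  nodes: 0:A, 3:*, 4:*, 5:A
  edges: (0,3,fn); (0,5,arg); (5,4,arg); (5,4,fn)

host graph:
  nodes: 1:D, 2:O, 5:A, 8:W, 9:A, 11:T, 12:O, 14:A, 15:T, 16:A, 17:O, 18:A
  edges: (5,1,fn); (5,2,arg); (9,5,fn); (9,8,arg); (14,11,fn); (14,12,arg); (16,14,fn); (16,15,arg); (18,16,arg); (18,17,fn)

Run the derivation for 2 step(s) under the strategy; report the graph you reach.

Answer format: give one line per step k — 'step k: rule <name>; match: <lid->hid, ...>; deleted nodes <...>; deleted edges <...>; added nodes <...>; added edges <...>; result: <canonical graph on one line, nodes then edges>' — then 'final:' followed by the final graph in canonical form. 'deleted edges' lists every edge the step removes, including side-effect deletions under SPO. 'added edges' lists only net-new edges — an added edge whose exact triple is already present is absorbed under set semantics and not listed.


step 1: rule r1; match: 0->16, 1->14, 2->11, 3->12, 4->15; deleted nodes 11, 14; deleted edges (14,11,fn); (14,12,arg); (16,14,fn); (16,15,arg); added nodes (none); added edges (16,12,arg); (16,15,fn); result: nodes: 1:D, 2:O, 5:A, 8:W, 9:A, 12:O, 15:T, 16:A, 17:O, 18:A edges: (5,1,fn); (5,2,arg); (9,5,fn); (9,8,arg); (16,12,arg); (16,15,fn); (18,16,arg); (18,17,fn)
step 2: rule r3; match: 0->9, 1->5, 2->1, 3->2, 4->8; deleted nodes 1, 5; deleted edges (5,1,fn); (5,2,arg); (9,5,fn); (9,8,arg); added nodes 19; added edges (9,2,fn); (9,19,arg); (19,8,arg); (19,8,fn); result: nodes: 2:O, 8:W, 9:A, 12:O, 15:T, 16:A, 17:O, 18:A, 19:A edges: (9,2,fn); (9,19,arg); (16,12,arg); (16,15,fn); (18,16,arg); (18,17,fn); (19,8,arg); (19,8,fn)
final:
nodes: 2:O, 8:W, 9:A, 12:O, 15:T, 16:A, 17:O, 18:A, 19:A
edges: (9,2,fn); (9,19,arg); (16,12,arg); (16,15,fn); (18,16,arg); (18,17,fn); (19,8,arg); (19,8,fn)


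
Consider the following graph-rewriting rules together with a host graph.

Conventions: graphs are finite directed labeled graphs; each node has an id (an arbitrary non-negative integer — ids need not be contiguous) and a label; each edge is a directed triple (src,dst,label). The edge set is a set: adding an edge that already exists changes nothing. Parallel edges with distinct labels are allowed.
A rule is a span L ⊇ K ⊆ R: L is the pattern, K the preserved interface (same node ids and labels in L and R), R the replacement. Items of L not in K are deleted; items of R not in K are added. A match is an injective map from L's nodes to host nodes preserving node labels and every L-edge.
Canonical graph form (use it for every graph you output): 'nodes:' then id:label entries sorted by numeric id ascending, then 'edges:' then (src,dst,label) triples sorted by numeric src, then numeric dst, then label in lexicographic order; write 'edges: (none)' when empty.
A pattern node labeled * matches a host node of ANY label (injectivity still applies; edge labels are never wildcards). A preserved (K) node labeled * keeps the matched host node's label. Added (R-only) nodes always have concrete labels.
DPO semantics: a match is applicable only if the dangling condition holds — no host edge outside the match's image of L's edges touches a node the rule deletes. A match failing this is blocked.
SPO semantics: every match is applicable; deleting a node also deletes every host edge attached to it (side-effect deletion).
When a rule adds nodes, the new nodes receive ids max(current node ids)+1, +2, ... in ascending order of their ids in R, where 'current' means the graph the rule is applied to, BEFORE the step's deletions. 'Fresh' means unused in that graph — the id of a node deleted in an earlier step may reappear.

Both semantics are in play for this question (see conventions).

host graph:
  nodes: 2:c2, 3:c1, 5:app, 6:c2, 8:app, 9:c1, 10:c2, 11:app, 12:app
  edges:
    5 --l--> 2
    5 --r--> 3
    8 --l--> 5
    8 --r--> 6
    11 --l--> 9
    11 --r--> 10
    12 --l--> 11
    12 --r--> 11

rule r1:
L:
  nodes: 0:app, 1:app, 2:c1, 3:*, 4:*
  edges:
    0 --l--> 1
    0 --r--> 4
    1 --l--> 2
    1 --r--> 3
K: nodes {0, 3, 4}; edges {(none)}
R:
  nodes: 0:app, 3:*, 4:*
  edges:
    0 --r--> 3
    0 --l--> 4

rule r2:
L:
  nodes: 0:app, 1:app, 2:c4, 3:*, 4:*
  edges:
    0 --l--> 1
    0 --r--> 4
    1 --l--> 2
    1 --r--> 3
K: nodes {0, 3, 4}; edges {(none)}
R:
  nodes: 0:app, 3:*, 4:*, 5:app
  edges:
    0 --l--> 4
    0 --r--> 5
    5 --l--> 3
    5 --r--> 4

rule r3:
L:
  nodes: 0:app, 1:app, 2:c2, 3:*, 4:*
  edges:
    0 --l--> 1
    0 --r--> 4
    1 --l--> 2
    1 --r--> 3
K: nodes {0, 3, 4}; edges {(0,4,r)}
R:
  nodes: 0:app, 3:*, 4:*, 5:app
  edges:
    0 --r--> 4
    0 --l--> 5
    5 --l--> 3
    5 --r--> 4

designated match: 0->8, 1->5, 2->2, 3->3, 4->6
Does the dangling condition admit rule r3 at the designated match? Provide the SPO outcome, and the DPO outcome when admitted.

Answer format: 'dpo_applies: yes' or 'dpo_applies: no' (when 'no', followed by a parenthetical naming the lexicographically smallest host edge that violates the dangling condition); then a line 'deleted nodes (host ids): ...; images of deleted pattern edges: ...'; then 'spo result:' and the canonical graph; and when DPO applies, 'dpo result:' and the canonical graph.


dpo_applies: yes
deleted nodes (host ids): 2, 5; images of deleted pattern edges: (5,2,l); (5,3,r); (8,5,l)
spo result:
nodes: 3:c1, 6:c2, 8:app, 9:c1, 10:c2, 11:app, 12:app, 13:app
edges: (8,6,r); (8,13,l); (11,9,l); (11,10,r); (12,11,l); (12,11,r); (13,3,l); (13,6,r)
dpo result:
nodes: 3:c1, 6:c2, 8:app, 9:c1, 10:c2, 11:app, 12:app, 13:app
edges: (8,6,r); (8,13,l); (11,9,l); (11,10,r); (12,11,l); (12,11,r); (13,3,l); (13,6,r)


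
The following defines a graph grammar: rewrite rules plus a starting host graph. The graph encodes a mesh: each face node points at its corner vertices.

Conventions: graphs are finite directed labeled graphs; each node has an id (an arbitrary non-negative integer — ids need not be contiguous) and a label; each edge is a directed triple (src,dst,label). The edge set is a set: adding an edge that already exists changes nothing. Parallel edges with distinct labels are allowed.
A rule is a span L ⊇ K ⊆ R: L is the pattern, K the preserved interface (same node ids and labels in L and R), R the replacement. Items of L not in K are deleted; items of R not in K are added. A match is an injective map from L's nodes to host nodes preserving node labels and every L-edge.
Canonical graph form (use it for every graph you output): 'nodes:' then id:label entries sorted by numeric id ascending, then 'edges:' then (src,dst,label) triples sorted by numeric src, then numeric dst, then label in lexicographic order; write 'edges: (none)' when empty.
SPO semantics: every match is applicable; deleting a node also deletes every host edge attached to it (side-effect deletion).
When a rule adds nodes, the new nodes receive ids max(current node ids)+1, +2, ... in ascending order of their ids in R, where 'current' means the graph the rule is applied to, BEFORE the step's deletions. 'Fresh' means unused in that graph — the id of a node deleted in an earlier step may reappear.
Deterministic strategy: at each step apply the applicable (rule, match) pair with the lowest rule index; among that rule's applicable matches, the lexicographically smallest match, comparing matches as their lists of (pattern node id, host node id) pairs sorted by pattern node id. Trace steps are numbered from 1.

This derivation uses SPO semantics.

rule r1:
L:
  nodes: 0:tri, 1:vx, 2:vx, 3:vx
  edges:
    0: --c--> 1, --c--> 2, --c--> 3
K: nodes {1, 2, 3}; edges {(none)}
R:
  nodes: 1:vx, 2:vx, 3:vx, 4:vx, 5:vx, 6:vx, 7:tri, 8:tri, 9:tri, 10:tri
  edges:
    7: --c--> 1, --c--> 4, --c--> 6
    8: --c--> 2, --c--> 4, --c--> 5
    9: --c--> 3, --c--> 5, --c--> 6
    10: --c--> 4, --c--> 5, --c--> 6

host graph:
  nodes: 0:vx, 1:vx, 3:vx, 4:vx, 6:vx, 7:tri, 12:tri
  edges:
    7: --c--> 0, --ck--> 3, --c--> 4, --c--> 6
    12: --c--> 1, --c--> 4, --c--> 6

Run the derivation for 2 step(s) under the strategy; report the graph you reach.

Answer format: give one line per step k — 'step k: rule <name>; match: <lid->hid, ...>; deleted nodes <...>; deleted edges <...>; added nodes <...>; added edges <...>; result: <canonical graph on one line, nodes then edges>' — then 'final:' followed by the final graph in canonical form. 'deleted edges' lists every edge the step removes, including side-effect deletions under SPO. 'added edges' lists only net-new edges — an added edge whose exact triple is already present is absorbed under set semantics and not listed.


step 1: rule r1; match: 0->7, 1->0, 2->4, 3->6; deleted nodes 7; deleted edges (7,0,c); (7,3,ck); (7,4,c); (7,6,c); added nodes 13, 14, 15, 16, 17, 18, 19; added edges (16,0,c); (16,13,c); (16,15,c); (17,4,c); (17,13,c); (17,14,c); (18,6,c); (18,14,c); (18,15,c); (19,13,c); (19,14,c); (19,15,c); result: nodes: 0:vx, 1:vx, 3:vx, 4:vx, 6:vx, 12:tri, 13:vx, 14:vx, 15:vx, 16:tri, 17:tri, 18:tri, 19:tri edges: (12,1,c); (12,4,c); (12,6,c); (16,0,c); (16,13,c); (16,15,c); (17,4,c); (17,13,c); (17,14,c); (18,6,c); (18,14,c); (18,15,c); (19,13,c); (19,14,c); (19,15,c)
step 2: rule r1; match: 0->12, 1->1, 2->4, 3->6; deleted nodes 12; deleted edges (12,1,c); (12,4,c); (12,6,c); added nodes 20, 21, 22, 23, 24, 25, 26; added edges (23,1,c); (23,20,c); (23,22,c); (24,4,c); (24,20,c); (24,21,c); (25,6,c); (25,21,c); (25,22,c); (26,20,c); (26,21,c); (26,22,c); result: nodes: 0:vx, 1:vx, 3:vx, 4:vx, 6:vx, 13:vx, 14:vx, 15:vx, 16:tri, 17:tri, 18:tri, 19:tri, 20:vx, 21:vx, 22:vx, 23:tri, 24:tri, 25:tri, 26:tri edges: (16,0,c); (16,13,c); (16,15,c); (17,4,c); (17,13,c); (17,14,c); (18,6,c); (18,14,c); (18,15,c); (19,13,c); (19,14,c); (19,15,c); (23,1,c); (23,20,c); (23,22,c); (24,4,c); (24,20,c); (24,21,c); (25,6,c); (25,21,c); (25,22,c); (26,20,c); (26,21,c); (26,22,c)
final:
nodes: 0:vx, 1:vx, 3:vx, 4:vx, 6:vx, 13:vx, 14:vx, 15:vx, 16:tri, 17:tri, 18:tri, 19:tri, 20:vx, 21:vx, 22:vx, 23:tri, 24:tri, 25:tri, 26:tri
edges: (16,0,c); (16,13,c); (16,15,c); (17,4,c); (17,13,c); (17,14,c); (18,6,c); (18,14,c); (18,15,c); (19,13,c); (19,14,c); (19,15,c); (23,1,c); (23,20,c); (23,22,c); (24,4,c); (24,20,c); (24,21,c); (25,6,c); (25,21,c); (25,22,c); (26,20,c); (26,21,c); (26,22,c)


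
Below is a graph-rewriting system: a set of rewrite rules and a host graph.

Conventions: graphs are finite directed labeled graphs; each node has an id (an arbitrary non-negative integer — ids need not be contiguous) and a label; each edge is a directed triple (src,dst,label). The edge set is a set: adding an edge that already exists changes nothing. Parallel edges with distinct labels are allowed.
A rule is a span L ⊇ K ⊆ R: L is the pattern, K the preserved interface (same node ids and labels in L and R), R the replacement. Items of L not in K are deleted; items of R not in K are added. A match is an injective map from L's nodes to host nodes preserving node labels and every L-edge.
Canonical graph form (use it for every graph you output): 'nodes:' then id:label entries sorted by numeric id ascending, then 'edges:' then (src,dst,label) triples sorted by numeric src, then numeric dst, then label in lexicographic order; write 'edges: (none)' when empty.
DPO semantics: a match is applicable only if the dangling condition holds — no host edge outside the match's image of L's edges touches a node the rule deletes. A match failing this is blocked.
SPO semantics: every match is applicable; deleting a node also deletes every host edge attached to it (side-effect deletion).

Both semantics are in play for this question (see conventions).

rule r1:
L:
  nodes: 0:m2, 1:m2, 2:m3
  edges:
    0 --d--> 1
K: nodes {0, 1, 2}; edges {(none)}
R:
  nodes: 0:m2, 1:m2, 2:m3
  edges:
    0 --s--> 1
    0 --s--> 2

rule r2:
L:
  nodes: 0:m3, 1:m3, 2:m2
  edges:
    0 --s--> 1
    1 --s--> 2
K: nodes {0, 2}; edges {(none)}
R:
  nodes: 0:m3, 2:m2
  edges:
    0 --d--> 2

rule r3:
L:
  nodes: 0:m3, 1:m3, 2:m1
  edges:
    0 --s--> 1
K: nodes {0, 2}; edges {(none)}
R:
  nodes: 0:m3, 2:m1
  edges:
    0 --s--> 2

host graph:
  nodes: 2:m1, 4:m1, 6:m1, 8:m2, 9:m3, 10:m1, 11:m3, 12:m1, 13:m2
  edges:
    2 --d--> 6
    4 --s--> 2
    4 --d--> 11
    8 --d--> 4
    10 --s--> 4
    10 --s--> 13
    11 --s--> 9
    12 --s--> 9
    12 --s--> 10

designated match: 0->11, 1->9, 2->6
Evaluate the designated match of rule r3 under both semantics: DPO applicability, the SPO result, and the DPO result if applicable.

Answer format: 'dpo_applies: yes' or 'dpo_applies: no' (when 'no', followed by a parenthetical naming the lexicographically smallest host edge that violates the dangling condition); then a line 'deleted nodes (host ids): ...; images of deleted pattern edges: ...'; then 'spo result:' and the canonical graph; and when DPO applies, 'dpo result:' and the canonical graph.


dpo_applies: no
(the rule deletes node 9, which keeps host edge (12,9,s) outside the match image — the dangling condition fails, DPO blocks; SPO proceeds and side-deletes such edges)
deleted nodes (host ids): 9; images of deleted pattern edges: (11,9,s)
spo result:
nodes: 2:m1, 4:m1, 6:m1, 8:m2, 10:m1, 11:m3, 12:m1, 13:m2
edges: (2,6,d); (4,2,s); (4,11,d); (8,4,d); (10,4,s); (10,13,s); (11,6,s); (12,10,s)
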